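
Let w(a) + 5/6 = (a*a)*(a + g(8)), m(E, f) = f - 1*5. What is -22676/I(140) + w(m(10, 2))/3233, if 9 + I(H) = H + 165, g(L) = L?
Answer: -518621/6771 ≈ -76.594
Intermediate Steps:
m(E, f) = -5 + f (m(E, f) = f - 5 = -5 + f)
I(H) = 156 + H (I(H) = -9 + (H + 165) = -9 + (165 + H) = 156 + H)
w(a) = -⅚ + a²*(8 + a) (w(a) = -⅚ + (a*a)*(a + 8) = -⅚ + a²*(8 + a))
-22676/I(140) + w(m(10, 2))/3233 = -22676/(156 + 140) + (-⅚ + (-5 + 2)³ + 8*(-5 + 2)²)/3233 = -22676/296 + (-⅚ + (-3)³ + 8*(-3)²)*(1/3233) = -22676*1/296 + (-⅚ - 27 + 8*9)*(1/3233) = -5669/74 + (-⅚ - 27 + 72)*(1/3233) = -5669/74 + (265/6)*(1/3233) = -5669/74 + 5/366 = -518621/6771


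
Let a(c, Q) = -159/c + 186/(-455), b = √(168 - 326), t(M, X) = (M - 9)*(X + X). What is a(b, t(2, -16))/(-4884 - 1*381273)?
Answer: 62/58567145 - 53*I*√158/20337602 ≈ 1.0586e-6 - 3.2757e-5*I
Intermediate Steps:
t(M, X) = 2*X*(-9 + M) (t(M, X) = (-9 + M)*(2*X) = 2*X*(-9 + M))
b = I*√158 (b = √(-158) = I*√158 ≈ 12.57*I)
a(c, Q) = -186/455 - 159/c (a(c, Q) = -159/c + 186*(-1/455) = -159/c - 186/455 = -186/455 - 159/c)
a(b, t(2, -16))/(-4884 - 1*381273) = (-186/455 - 159*(-I*√158/158))/(-4884 - 1*381273) = (-186/455 - (-159)*I*√158/158)/(-4884 - 381273) = (-186/455 + 159*I*√158/158)/(-386157) = (-186/455 + 159*I*√158/158)*(-1/386157) = 62/58567145 - 53*I*√158/20337602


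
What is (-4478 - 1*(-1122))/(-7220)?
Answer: 839/1805 ≈ 0.46482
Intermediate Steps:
(-4478 - 1*(-1122))/(-7220) = (-4478 + 1122)*(-1/7220) = -3356*(-1/7220) = 839/1805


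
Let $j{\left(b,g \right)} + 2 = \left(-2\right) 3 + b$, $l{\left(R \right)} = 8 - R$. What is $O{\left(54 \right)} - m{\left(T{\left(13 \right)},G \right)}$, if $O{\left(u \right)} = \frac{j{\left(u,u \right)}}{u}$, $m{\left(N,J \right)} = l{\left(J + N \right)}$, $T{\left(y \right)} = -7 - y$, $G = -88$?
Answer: $- \frac{3109}{27} \approx -115.15$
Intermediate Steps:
$m{\left(N,J \right)} = 8 - J - N$ ($m{\left(N,J \right)} = 8 - \left(J + N\right) = 8 - J - N$)
$j{\left(b,g \right)} = -8 + b$ ($j{\left(b,g \right)} = -2 + \left(\left(-2\right) 3 + b\right) = -2 + \left(-6 + b\right) = -8 + b$)
$O{\left(u \right)} = \frac{-8 + u}{u}$
$O{\left(54 \right)} - m{\left(T{\left(13 \right)},G \right)} = \frac{-8 + 54}{54} - \left(8 - -88 - \left(-7 - 13\right)\right) = \frac{1}{54} \cdot 46 - \left(8 + 88 - \left(-7 - 13\right)\right) = \frac{23}{27} - \left(8 + 88 - -20\right) = \frac{23}{27} - \left(8 + 88 + 20\right) = \frac{23}{27} - 116 = - \frac{3109}{27}$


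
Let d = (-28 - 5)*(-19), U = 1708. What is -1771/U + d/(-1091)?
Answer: -429011/266204 ≈ -1.6116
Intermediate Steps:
d = 627 (d = -33*(-19) = 627)
-1771/U + d/(-1091) = -1771/1708 + 627/(-1091) = -1771*1/1708 + 627*(-1/1091) = -253/244 - 627/1091 = -429011/266204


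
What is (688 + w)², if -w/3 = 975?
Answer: 5004169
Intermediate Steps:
w = -2925 (w = -3*975 = -2925)
(688 + w)² = (688 - 2925)² = (-2237)² = 5004169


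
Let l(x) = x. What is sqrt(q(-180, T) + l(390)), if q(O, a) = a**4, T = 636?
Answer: sqrt(163617014406) ≈ 4.0450e+5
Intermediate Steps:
sqrt(q(-180, T) + l(390)) = sqrt(636**4 + 390) = sqrt(163617014016 + 390) = sqrt(163617014406)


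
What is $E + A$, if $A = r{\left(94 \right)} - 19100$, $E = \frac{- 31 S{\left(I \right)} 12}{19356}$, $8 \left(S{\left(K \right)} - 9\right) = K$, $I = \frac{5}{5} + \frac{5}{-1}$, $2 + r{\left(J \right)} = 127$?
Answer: $- \frac{61213877}{3226} \approx -18975.0$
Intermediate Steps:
$r{\left(J \right)} = 125$ ($r{\left(J \right)} = -2 + 127 = 125$)
$I = -4$ ($I = 5 \cdot \frac{1}{5} + 5 \left(-1\right) = 1 - 5 = -4$)
$S{\left(K \right)} = 9 + \frac{K}{8}$
$E = - \frac{527}{3226}$ ($E = \frac{- 31 \left(9 + \frac{1}{8} \left(-4\right)\right) 12}{19356} = - 31 \left(9 - \frac{1}{2}\right) 12 \cdot \frac{1}{19356} = \left(-31\right) \frac{17}{2} \cdot 12 \cdot \frac{1}{19356} = \left(- \frac{527}{2}\right) 12 \cdot \frac{1}{19356} = \left(-3162\right) \frac{1}{19356} = - \frac{527}{3226} \approx -0.16336$)
$A = -18975$ ($A = 125 - 19100 = -18975$)
$E + A = - \frac{527}{3226} - 18975 = - \frac{61213877}{3226}$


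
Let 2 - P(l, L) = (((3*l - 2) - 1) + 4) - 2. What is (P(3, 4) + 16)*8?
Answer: 80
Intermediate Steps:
P(l, L) = 3 - 3*l (P(l, L) = 2 - ((((3*l - 2) - 1) + 4) - 2) = 2 - ((((-2 + 3*l) - 1) + 4) - 2) = 2 - (((-3 + 3*l) + 4) - 2) = 2 - ((1 + 3*l) - 2) = 2 - (-1 + 3*l) = 2 + (1 - 3*l) = 3 - 3*l)
(P(3, 4) + 16)*8 = ((3 - 3*3) + 16)*8 = ((3 - 9) + 16)*8 = (-6 + 16)*8 = 10*8 = 80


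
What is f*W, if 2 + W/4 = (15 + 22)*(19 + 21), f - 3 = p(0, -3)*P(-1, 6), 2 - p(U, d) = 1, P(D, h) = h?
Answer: 53208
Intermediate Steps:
p(U, d) = 1 (p(U, d) = 2 - 1*1 = 2 - 1 = 1)
f = 9 (f = 3 + 1*6 = 3 + 6 = 9)
W = 5912 (W = -8 + 4*((15 + 22)*(19 + 21)) = -8 + 4*(37*40) = -8 + 4*1480 = -8 + 5920 = 5912)
f*W = 9*5912 = 53208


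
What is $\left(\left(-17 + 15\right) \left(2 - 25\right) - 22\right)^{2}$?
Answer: $576$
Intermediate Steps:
$\left(\left(-17 + 15\right) \left(2 - 25\right) - 22\right)^{2} = \left(\left(-2\right) \left(-23\right) - 22\right)^{2} = \left(46 - 22\right)^{2} = 24^{2} = 576$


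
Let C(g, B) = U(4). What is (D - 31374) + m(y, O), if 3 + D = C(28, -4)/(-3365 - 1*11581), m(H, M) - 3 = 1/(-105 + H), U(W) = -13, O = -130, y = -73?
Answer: -20866756436/665097 ≈ -31374.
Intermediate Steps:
m(H, M) = 3 + 1/(-105 + H)
C(g, B) = -13
D = -44825/14946 (D = -3 - 13/(-3365 - 1*11581) = -3 - 13/(-3365 - 11581) = -3 - 13/(-14946) = -3 - 13*(-1/14946) = -3 + 13/14946 = -44825/14946 ≈ -2.9991)
(D - 31374) + m(y, O) = (-44825/14946 - 31374) + (-314 + 3*(-73))/(-105 - 73) = -468960629/14946 + (-314 - 219)/(-178) = -468960629/14946 - 1/178*(-533) = -468960629/14946 + 533/178 = -20866756436/665097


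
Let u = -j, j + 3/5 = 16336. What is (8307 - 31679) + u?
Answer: -198537/5 ≈ -39707.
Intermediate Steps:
j = 81677/5 (j = -⅗ + 16336 = 81677/5 ≈ 16335.)
u = -81677/5 (u = -1*81677/5 = -81677/5 ≈ -16335.)
(8307 - 31679) + u = (8307 - 31679) - 81677/5 = -23372 - 81677/5 = -198537/5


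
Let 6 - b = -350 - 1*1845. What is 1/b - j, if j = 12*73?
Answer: -1928075/2201 ≈ -876.00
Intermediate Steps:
b = 2201 (b = 6 - (-350 - 1*1845) = 6 - (-350 - 1845) = 6 - 1*(-2195) = 6 + 2195 = 2201)
j = 876
1/b - j = 1/2201 - 1*876 = 1/2201 - 876 = -1928075/2201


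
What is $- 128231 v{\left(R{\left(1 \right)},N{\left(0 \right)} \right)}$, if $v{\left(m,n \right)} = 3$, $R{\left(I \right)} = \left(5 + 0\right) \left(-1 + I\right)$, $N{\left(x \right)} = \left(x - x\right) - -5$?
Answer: $-384693$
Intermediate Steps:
$N{\left(x \right)} = 5$ ($N{\left(x \right)} = 0 + 5 = 5$)
$R{\left(I \right)} = -5 + 5 I$ ($R{\left(I \right)} = 5 \left(-1 + I\right) = -5 + 5 I$)
$- 128231 v{\left(R{\left(1 \right)},N{\left(0 \right)} \right)} = \left(-128231\right) 3 = -384693$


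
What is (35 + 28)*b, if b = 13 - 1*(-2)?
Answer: 945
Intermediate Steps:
b = 15 (b = 13 + 2 = 15)
(35 + 28)*b = (35 + 28)*15 = 63*15 = 945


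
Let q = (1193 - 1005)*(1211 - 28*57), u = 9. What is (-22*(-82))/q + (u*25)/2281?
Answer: 276604/3752245 ≈ 0.073717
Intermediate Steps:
q = -72380 (q = 188*(1211 - 1596) = 188*(-385) = -72380)
(-22*(-82))/q + (u*25)/2281 = -22*(-82)/(-72380) + (9*25)/2281 = 1804*(-1/72380) + 225*(1/2281) = -41/1645 + 225/2281 = 276604/3752245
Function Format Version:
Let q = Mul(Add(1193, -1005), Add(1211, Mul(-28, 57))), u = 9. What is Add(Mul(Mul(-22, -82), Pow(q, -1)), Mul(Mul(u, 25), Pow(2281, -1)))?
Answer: Rational(276604, 3752245) ≈ 0.073717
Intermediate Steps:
q = -72380 (q = Mul(188, Add(1211, -1596)) = Mul(188, -385) = -72380)
Add(Mul(Mul(-22, -82), Pow(q, -1)), Mul(Mul(u, 25), Pow(2281, -1))) = Add(Mul(Mul(-22, -82), Pow(-72380, -1)), Mul(Mul(9, 25), Pow(2281, -1))) = Add(Mul(1804, Rational(-1, 72380)), Mul(225, Rational(1, 2281))) = Add(Rational(-41, 1645), Rational(225, 2281)) = Rational(276604, 3752245)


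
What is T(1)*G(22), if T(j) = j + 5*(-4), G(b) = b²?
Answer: -9196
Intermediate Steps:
T(j) = -20 + j (T(j) = j - 20 = -20 + j)
T(1)*G(22) = (-20 + 1)*22² = -19*484 = -9196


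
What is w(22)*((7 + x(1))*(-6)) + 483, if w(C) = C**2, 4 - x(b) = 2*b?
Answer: -25653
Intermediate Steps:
x(b) = 4 - 2*b
w(22)*((7 + x(1))*(-6)) + 483 = 22**2*((7 + (4 - 2*1))*(-6)) + 483 = 484*((7 + (4 - 2))*(-6)) + 483 = 484*((7 + 2)*(-6)) + 483 = 484*(9*(-6)) + 483 = 484*(-54) + 483 = -26136 + 483 = -25653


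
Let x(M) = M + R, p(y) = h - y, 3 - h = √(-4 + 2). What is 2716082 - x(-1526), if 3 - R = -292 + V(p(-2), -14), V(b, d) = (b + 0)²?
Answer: 2717336 - 10*I*√2 ≈ 2.7173e+6 - 14.142*I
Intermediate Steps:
h = 3 - I*√2 (h = 3 - √(-4 + 2) = 3 - √(-2) = 3 - I*√2 ≈ 3.0 - 1.4142*I)
p(y) = 3 - y - I*√2 (p(y) = (3 - I*√2) - y = 3 - y - I*√2)
V(b, d) = b²
R = 295 - (5 - I*√2)² (R = 3 - (-292 + (3 - 1*(-2) - I*√2)²) = 3 - (-292 + (3 + 2 - I*√2)²) = 3 - (-292 + (5 - I*√2)²) = 3 + (292 - (5 - I*√2)²) = 295 - (5 - I*√2)² ≈ 272.0 + 14.142*I)
x(M) = 272 + M + 10*I*√2 (x(M) = M + (272 + 10*I*√2) = 272 + M + 10*I*√2)
2716082 - x(-1526) = 2716082 - (272 - 1526 + 10*I*√2) = 2716082 - (-1254 + 10*I*√2) = 2716082 + (1254 - 10*I*√2) = 2717336 - 10*I*√2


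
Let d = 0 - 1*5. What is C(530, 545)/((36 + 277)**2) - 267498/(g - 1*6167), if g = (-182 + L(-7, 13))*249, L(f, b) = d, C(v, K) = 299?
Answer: 13111138916/2582952685 ≈ 5.0760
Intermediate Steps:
d = -5 (d = 0 - 5 = -5)
L(f, b) = -5
g = -46563 (g = (-182 - 5)*249 = -187*249 = -46563)
C(530, 545)/((36 + 277)**2) - 267498/(g - 1*6167) = 299/((36 + 277)**2) - 267498/(-46563 - 1*6167) = 299/(313**2) - 267498/(-46563 - 6167) = 299/97969 - 267498/(-52730) = 299*(1/97969) - 267498*(-1/52730) = 299/97969 + 133749/26365 = 13111138916/2582952685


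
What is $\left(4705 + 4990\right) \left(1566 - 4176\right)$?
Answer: $-25303950$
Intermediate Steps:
$\left(4705 + 4990\right) \left(1566 - 4176\right) = 9695 \left(1566 - 4176\right) = 9695 \left(-2610\right) = -25303950$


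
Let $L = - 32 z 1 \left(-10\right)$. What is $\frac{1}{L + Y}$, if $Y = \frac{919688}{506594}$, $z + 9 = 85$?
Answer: $\frac{23027}{560058444} \approx 4.1115 \cdot 10^{-5}$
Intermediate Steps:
$z = 76$ ($z = -9 + 85 = 76$)
$Y = \frac{41804}{23027}$ ($Y = 919688 \cdot \frac{1}{506594} = \frac{41804}{23027} \approx 1.8154$)
$L = 24320$ ($L = \left(-32\right) 76 \cdot 1 \left(-10\right) = \left(-2432\right) \left(-10\right) = 24320$)
$\frac{1}{L + Y} = \frac{1}{24320 + \frac{41804}{23027}} = \frac{1}{\frac{560058444}{23027}} = \frac{23027}{560058444}$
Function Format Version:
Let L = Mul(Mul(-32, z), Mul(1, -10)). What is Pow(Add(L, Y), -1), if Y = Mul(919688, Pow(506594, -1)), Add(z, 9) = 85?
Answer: Rational(23027, 560058444) ≈ 4.1115e-5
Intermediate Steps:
z = 76 (z = Add(-9, 85) = 76)
Y = Rational(41804, 23027) (Y = Mul(919688, Rational(1, 506594)) = Rational(41804, 23027) ≈ 1.8154)
L = 24320 (L = Mul(Mul(-32, 76), Mul(1, -10)) = Mul(-2432, -10) = 24320)
Pow(Add(L, Y), -1) = Pow(Add(24320, Rational(41804, 23027)), -1) = Pow(Rational(560058444, 23027), -1) = Rational(23027, 560058444)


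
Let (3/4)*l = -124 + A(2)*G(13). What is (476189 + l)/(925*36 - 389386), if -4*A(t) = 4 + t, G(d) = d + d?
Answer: -1427915/1068258 ≈ -1.3367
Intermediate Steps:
G(d) = 2*d
A(t) = -1 - t/4 (A(t) = -(4 + t)/4 = -1 - t/4)
l = -652/3 (l = 4*(-124 + (-1 - ¼*2)*(2*13))/3 = 4*(-124 + (-1 - ½)*26)/3 = 4*(-124 - 3/2*26)/3 = 4*(-124 - 39)/3 = (4/3)*(-163) = -652/3 ≈ -217.33)
(476189 + l)/(925*36 - 389386) = (476189 - 652/3)/(925*36 - 389386) = 1427915/(3*(33300 - 389386)) = (1427915/3)/(-356086) = (1427915/3)*(-1/356086) = -1427915/1068258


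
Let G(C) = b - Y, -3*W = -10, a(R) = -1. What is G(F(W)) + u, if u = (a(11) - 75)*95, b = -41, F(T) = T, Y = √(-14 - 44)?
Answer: -7261 - I*√58 ≈ -7261.0 - 7.6158*I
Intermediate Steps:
W = 10/3 (W = -⅓*(-10) = 10/3 ≈ 3.3333)
Y = I*√58 (Y = √(-58) = I*√58 ≈ 7.6158*I)
G(C) = -41 - I*√58
u = -7220 (u = (-1 - 75)*95 = -76*95 = -7220)
G(F(W)) + u = (-41 - I*√58) - 7220 = -7261 - I*√58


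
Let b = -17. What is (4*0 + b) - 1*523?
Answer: -540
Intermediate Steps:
(4*0 + b) - 1*523 = (4*0 - 17) - 1*523 = (0 - 17) - 523 = -17 - 523 = -540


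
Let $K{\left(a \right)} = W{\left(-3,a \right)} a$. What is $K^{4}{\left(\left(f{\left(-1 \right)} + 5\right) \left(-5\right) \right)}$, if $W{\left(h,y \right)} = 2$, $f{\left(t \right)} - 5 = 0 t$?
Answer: $100000000$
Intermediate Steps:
$f{\left(t \right)} = 5$ ($f{\left(t \right)} = 5 + 0 t = 5 + 0 = 5$)
$K{\left(a \right)} = 2 a$
$K^{4}{\left(\left(f{\left(-1 \right)} + 5\right) \left(-5\right) \right)} = \left(2 \left(5 + 5\right) \left(-5\right)\right)^{4} = \left(2 \cdot 10 \left(-5\right)\right)^{4} = \left(2 \left(-50\right)\right)^{4} = \left(-100\right)^{4} = 100000000$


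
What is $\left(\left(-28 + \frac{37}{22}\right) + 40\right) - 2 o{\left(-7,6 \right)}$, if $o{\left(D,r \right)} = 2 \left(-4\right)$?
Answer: $\frac{653}{22} \approx 29.682$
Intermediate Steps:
$o{\left(D,r \right)} = -8$
$\left(\left(-28 + \frac{37}{22}\right) + 40\right) - 2 o{\left(-7,6 \right)} = \left(\left(-28 + \frac{37}{22}\right) + 40\right) - -16 = \left(\left(-28 + 37 \cdot \frac{1}{22}\right) + 40\right) + 16 = \left(\left(-28 + \frac{37}{22}\right) + 40\right) + 16 = \left(- \frac{579}{22} + 40\right) + 16 = \frac{301}{22} + 16 = \frac{653}{22}$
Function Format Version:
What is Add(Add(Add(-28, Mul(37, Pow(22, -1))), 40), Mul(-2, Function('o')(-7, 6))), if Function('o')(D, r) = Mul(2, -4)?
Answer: Rational(653, 22) ≈ 29.682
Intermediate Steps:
Function('o')(D, r) = -8
Add(Add(Add(-28, Mul(37, Pow(22, -1))), 40), Mul(-2, Function('o')(-7, 6))) = Add(Add(Add(-28, Mul(37, Pow(22, -1))), 40), Mul(-2, -8)) = Add(Add(Add(-28, Mul(37, Rational(1, 22))), 40), 16) = Add(Add(Add(-28, Rational(37, 22)), 40), 16) = Add(Add(Rational(-579, 22), 40), 16) = Add(Rational(301, 22), 16) = Rational(653, 22)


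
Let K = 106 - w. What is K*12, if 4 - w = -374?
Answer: -3264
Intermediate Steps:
w = 378 (w = 4 - 1*(-374) = 4 + 374 = 378)
K = -272 (K = 106 - 1*378 = 106 - 378 = -272)
K*12 = -272*12 = -3264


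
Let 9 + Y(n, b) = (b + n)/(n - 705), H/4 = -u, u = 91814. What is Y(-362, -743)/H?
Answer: 4249/195931076 ≈ 2.1686e-5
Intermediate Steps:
H = -367256 (H = 4*(-1*91814) = 4*(-91814) = -367256)
Y(n, b) = -9 + (b + n)/(-705 + n) (Y(n, b) = -9 + (b + n)/(n - 705) = -9 + (b + n)/(-705 + n))
Y(-362, -743)/H = ((6345 - 743 - 8*(-362))/(-705 - 362))/(-367256) = ((6345 - 743 + 2896)/(-1067))*(-1/367256) = -1/1067*8498*(-1/367256) = -8498/1067*(-1/367256) = 4249/195931076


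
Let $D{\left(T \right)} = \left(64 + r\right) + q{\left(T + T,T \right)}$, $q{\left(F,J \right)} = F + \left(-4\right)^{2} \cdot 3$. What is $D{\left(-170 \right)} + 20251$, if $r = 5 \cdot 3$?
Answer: $20038$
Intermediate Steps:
$q{\left(F,J \right)} = 48 + F$ ($q{\left(F,J \right)} = F + 16 \cdot 3 = F + 48 = 48 + F$)
$r = 15$
$D{\left(T \right)} = 127 + 2 T$ ($D{\left(T \right)} = \left(64 + 15\right) + \left(48 + \left(T + T\right)\right) = 79 + \left(48 + 2 T\right) = 127 + 2 T$)
$D{\left(-170 \right)} + 20251 = \left(127 + 2 \left(-170\right)\right) + 20251 = \left(127 - 340\right) + 20251 = -213 + 20251 = 20038$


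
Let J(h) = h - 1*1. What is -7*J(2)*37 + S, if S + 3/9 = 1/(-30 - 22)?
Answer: -40459/156 ≈ -259.35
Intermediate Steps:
J(h) = -1 + h (J(h) = h - 1 = -1 + h)
S = -55/156 (S = -1/3 + 1/(-30 - 22) = -1/3 + 1/(-52) = -1/3 - 1/52 = -55/156 ≈ -0.35256)
-7*J(2)*37 + S = -7*(-1 + 2)*37 - 55/156 = -7*1*37 - 55/156 = -7*37 - 55/156 = -259 - 55/156 = -40459/156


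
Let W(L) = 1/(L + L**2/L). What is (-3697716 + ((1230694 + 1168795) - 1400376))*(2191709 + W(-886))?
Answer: -10480586996339241/1772 ≈ -5.9146e+12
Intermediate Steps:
W(L) = 1/(2*L) (W(L) = 1/(L + L) = 1/(2*L))
(-3697716 + ((1230694 + 1168795) - 1400376))*(2191709 + W(-886)) = (-3697716 + ((1230694 + 1168795) - 1400376))*(2191709 + (1/2)/(-886)) = (-3697716 + (2399489 - 1400376))*(2191709 + (1/2)*(-1/886)) = (-3697716 + 999113)*(2191709 - 1/1772) = -2698603*3883708347/1772 = -10480586996339241/1772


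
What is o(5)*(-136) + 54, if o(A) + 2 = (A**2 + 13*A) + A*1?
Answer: -12594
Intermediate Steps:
o(A) = -2 + A**2 + 14*A (o(A) = -2 + ((A**2 + 13*A) + A*1) = -2 + ((A**2 + 13*A) + A) = -2 + (A**2 + 14*A) = -2 + A**2 + 14*A)
o(5)*(-136) + 54 = (-2 + 5**2 + 14*5)*(-136) + 54 = (-2 + 25 + 70)*(-136) + 54 = 93*(-136) + 54 = -12648 + 54 = -12594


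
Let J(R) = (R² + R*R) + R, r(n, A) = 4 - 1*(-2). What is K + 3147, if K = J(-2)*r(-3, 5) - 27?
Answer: 3156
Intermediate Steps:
r(n, A) = 6 (r(n, A) = 4 + 2 = 6)
J(R) = R + 2*R² (J(R) = (R² + R²) + R = 2*R² + R = R + 2*R²)
K = 9 (K = -2*(1 + 2*(-2))*6 - 27 = -2*(1 - 4)*6 - 27 = -2*(-3)*6 - 27 = 6*6 - 27 = 36 - 27 = 9)
K + 3147 = 9 + 3147 = 3156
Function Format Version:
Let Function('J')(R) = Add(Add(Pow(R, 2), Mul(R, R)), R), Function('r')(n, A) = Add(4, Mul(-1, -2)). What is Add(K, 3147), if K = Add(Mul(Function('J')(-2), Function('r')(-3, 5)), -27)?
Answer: 3156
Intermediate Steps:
Function('r')(n, A) = 6 (Function('r')(n, A) = Add(4, 2) = 6)
Function('J')(R) = Add(R, Mul(2, Pow(R, 2))) (Function('J')(R) = Add(Add(Pow(R, 2), Pow(R, 2)), R) = Add(Mul(2, Pow(R, 2)), R) = Add(R, Mul(2, Pow(R, 2))))
K = 9 (K = Add(Mul(Mul(-2, Add(1, Mul(2, -2))), 6), -27) = Add(Mul(Mul(-2, Add(1, -4)), 6), -27) = Add(Mul(Mul(-2, -3), 6), -27) = Add(Mul(6, 6), -27) = Add(36, -27) = 9)
Add(K, 3147) = Add(9, 3147) = 3156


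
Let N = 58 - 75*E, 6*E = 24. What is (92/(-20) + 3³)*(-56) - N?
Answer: -5062/5 ≈ -1012.4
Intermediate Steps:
E = 4 (E = (⅙)*24 = 4)
N = -242 (N = 58 - 75*4 = 58 - 300 = -242)
(92/(-20) + 3³)*(-56) - N = (92/(-20) + 3³)*(-56) - 1*(-242) = (92*(-1/20) + 27)*(-56) + 242 = (-23/5 + 27)*(-56) + 242 = (112/5)*(-56) + 242 = -6272/5 + 242 = -5062/5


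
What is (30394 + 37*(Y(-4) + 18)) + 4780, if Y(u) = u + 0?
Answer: 35692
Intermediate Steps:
Y(u) = u
(30394 + 37*(Y(-4) + 18)) + 4780 = (30394 + 37*(-4 + 18)) + 4780 = (30394 + 37*14) + 4780 = (30394 + 518) + 4780 = 30912 + 4780 = 35692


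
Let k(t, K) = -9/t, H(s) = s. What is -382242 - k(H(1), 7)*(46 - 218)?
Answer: -383790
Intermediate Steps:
-382242 - k(H(1), 7)*(46 - 218) = -382242 - (-9/1)*(46 - 218) = -382242 - (-9*1)*(-172) = -382242 - (-9)*(-172) = -382242 - 1*1548 = -382242 - 1548 = -383790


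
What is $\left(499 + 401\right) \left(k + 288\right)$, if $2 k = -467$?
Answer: $49050$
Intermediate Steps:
$k = - \frac{467}{2}$ ($k = \frac{1}{2} \left(-467\right) = - \frac{467}{2} \approx -233.5$)
$\left(499 + 401\right) \left(k + 288\right) = \left(499 + 401\right) \left(- \frac{467}{2} + 288\right) = 900 \cdot \frac{109}{2} = 49050$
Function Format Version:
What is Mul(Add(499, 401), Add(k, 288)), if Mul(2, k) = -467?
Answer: 49050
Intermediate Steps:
k = Rational(-467, 2) (k = Mul(Rational(1, 2), -467) = Rational(-467, 2) ≈ -233.50)
Mul(Add(499, 401), Add(k, 288)) = Mul(Add(499, 401), Add(Rational(-467, 2), 288)) = Mul(900, Rational(109, 2)) = 49050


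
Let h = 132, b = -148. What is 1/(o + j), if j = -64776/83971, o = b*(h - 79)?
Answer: -83971/658733300 ≈ -0.00012747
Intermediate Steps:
o = -7844 (o = -148*(132 - 79) = -148*53 = -7844)
j = -64776/83971 (j = -64776*1/83971 = -64776/83971 ≈ -0.77141)
1/(o + j) = 1/(-7844 - 64776/83971) = 1/(-658733300/83971) = -83971/658733300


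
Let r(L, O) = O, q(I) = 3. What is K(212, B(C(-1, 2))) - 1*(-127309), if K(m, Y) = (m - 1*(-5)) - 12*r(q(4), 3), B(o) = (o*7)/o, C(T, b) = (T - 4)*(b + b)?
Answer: 127490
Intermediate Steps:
C(T, b) = 2*b*(-4 + T) (C(T, b) = (-4 + T)*(2*b) = 2*b*(-4 + T))
B(o) = 7 (B(o) = (7*o)/o = 7)
K(m, Y) = -31 + m (K(m, Y) = (m - 1*(-5)) - 12*3 = (m + 5) - 36 = (5 + m) - 36 = -31 + m)
K(212, B(C(-1, 2))) - 1*(-127309) = (-31 + 212) - 1*(-127309) = 181 + 127309 = 127490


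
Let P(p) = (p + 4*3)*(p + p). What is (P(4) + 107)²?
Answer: 55225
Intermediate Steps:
P(p) = 2*p*(12 + p) (P(p) = (p + 12)*(2*p) = (12 + p)*(2*p) = 2*p*(12 + p))
(P(4) + 107)² = (2*4*(12 + 4) + 107)² = (2*4*16 + 107)² = (128 + 107)² = 235² = 55225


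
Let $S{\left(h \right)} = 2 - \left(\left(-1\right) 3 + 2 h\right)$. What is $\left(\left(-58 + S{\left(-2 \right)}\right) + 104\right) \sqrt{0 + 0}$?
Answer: $0$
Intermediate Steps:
$S{\left(h \right)} = 5 - 2 h$ ($S{\left(h \right)} = 2 - \left(-3 + 2 h\right) = 5 - 2 h$)
$\left(\left(-58 + S{\left(-2 \right)}\right) + 104\right) \sqrt{0 + 0} = \left(\left(-58 + \left(5 - -4\right)\right) + 104\right) \sqrt{0 + 0} = \left(\left(-58 + \left(5 + 4\right)\right) + 104\right) \sqrt{0} = \left(\left(-58 + 9\right) + 104\right) 0 = \left(-49 + 104\right) 0 = 55 \cdot 0 = 0$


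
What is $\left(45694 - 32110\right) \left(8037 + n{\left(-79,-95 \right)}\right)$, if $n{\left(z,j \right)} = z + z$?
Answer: $107028336$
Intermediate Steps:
$n{\left(z,j \right)} = 2 z$
$\left(45694 - 32110\right) \left(8037 + n{\left(-79,-95 \right)}\right) = \left(45694 - 32110\right) \left(8037 + 2 \left(-79\right)\right) = 13584 \left(8037 - 158\right) = 13584 \cdot 7879 = 107028336$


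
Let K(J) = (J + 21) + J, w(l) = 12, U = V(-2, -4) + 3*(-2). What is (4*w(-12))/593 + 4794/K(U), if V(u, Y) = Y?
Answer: 2842890/593 ≈ 4794.1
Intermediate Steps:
U = -10 (U = -4 + 3*(-2) = -4 - 6 = -10)
K(J) = 21 + 2*J (K(J) = (21 + J) + J = 21 + 2*J)
(4*w(-12))/593 + 4794/K(U) = (4*12)/593 + 4794/(21 + 2*(-10)) = 48*(1/593) + 4794/(21 - 20) = 48/593 + 4794/1 = 48/593 + 4794*1 = 48/593 + 4794 = 2842890/593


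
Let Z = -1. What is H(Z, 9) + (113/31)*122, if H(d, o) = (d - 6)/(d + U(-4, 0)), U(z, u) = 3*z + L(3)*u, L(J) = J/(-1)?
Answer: 179435/403 ≈ 445.25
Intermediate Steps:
L(J) = -J (L(J) = J*(-1) = -J)
U(z, u) = -3*u + 3*z (U(z, u) = 3*z + (-1*3)*u = 3*z - 3*u = -3*u + 3*z)
H(d, o) = (-6 + d)/(-12 + d) (H(d, o) = (d - 6)/(d + (-3*0 + 3*(-4))) = (-6 + d)/(d + (0 - 12)) = (-6 + d)/(d - 12) = (-6 + d)/(-12 + d))
H(Z, 9) + (113/31)*122 = (-6 - 1)/(-12 - 1) + (113/31)*122 = -7/(-13) + (113*(1/31))*122 = -1/13*(-7) + (113/31)*122 = 7/13 + 13786/31 = 179435/403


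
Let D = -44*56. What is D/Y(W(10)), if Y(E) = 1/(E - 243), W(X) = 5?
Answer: 586432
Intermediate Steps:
Y(E) = 1/(-243 + E)
D = -2464
D/Y(W(10)) = -2464/(1/(-243 + 5)) = -2464/(1/(-238)) = -2464/(-1/238) = -2464*(-238) = 586432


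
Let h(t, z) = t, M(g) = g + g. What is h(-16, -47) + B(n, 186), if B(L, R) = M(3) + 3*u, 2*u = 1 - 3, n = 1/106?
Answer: -13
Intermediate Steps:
n = 1/106 ≈ 0.0094340
M(g) = 2*g
u = -1 (u = (1 - 3)/2 = (1/2)*(-2) = -1)
B(L, R) = 3 (B(L, R) = 2*3 + 3*(-1) = 6 - 3 = 3)
h(-16, -47) + B(n, 186) = -16 + 3 = -13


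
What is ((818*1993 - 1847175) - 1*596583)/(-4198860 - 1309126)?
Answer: 406742/2753993 ≈ 0.14769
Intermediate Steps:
((818*1993 - 1847175) - 1*596583)/(-4198860 - 1309126) = ((1630274 - 1847175) - 596583)/(-5507986) = (-216901 - 596583)*(-1/5507986) = -813484*(-1/5507986) = 406742/2753993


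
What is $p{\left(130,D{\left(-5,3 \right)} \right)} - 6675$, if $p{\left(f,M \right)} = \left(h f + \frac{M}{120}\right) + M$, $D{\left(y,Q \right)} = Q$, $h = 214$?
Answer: $\frac{845921}{40} \approx 21148.0$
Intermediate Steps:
$p{\left(f,M \right)} = 214 f + \frac{121 M}{120}$ ($p{\left(f,M \right)} = \left(214 f + \frac{M}{120}\right) + M = 214 f + \frac{121 M}{120}$)
$p{\left(130,D{\left(-5,3 \right)} \right)} - 6675 = \left(214 \cdot 130 + \frac{121}{120} \cdot 3\right) - 6675 = \left(27820 + \frac{121}{40}\right) - 6675 = \frac{1112921}{40} - 6675 = \frac{845921}{40}$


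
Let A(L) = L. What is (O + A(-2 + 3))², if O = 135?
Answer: 18496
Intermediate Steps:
(O + A(-2 + 3))² = (135 + (-2 + 3))² = (135 + 1)² = 136² = 18496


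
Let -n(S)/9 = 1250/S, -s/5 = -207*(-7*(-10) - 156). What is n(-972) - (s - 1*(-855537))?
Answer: -41391833/54 ≈ -7.6652e+5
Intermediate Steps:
s = -89010 (s = -(-1035)*(-7*(-10) - 156) = -(-1035)*(70 - 156) = -(-1035)*(-86) = -5*17802 = -89010)
n(S) = -11250/S
n(-972) - (s - 1*(-855537)) = -11250/(-972) - (-89010 - 1*(-855537)) = -11250*(-1/972) - (-89010 + 855537) = 625/54 - 1*766527 = 625/54 - 766527 = -41391833/54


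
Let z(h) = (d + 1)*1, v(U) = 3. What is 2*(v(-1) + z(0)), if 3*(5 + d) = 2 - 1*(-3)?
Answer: 4/3 ≈ 1.3333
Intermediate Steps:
d = -10/3 (d = -5 + (2 - 1*(-3))/3 = -5 + (2 + 3)/3 = -5 + (1/3)*5 = -5 + 5/3 = -10/3 ≈ -3.3333)
z(h) = -7/3 (z(h) = (-10/3 + 1)*1 = -7/3*1 = -7/3)
2*(v(-1) + z(0)) = 2*(3 - 7/3) = 2*(2/3) = 4/3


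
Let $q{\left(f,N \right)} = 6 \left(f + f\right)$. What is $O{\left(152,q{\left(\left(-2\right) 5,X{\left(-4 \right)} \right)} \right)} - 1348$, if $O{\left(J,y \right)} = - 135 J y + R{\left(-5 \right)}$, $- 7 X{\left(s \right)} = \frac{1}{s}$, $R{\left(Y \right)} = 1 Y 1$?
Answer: $2461047$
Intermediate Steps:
$R{\left(Y \right)} = Y$ ($R{\left(Y \right)} = Y 1 = Y$)
$X{\left(s \right)} = - \frac{1}{7 s}$
$q{\left(f,N \right)} = 12 f$ ($q{\left(f,N \right)} = 6 \cdot 2 f = 12 f$)
$O{\left(J,y \right)} = -5 - 135 J y$ ($O{\left(J,y \right)} = - 135 J y - 5 = -5 - 135 J y$)
$O{\left(152,q{\left(\left(-2\right) 5,X{\left(-4 \right)} \right)} \right)} - 1348 = \left(-5 - 20520 \cdot 12 \left(\left(-2\right) 5\right)\right) - 1348 = \left(-5 - 20520 \cdot 12 \left(-10\right)\right) - 1348 = \left(-5 - 20520 \left(-120\right)\right) - 1348 = \left(-5 + 2462400\right) - 1348 = 2462395 - 1348 = 2461047$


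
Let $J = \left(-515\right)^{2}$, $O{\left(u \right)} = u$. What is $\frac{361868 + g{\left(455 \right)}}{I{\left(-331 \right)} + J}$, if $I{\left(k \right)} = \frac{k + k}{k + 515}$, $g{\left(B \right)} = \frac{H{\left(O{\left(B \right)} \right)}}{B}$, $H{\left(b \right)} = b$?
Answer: $\frac{33291948}{24400369} \approx 1.3644$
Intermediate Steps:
$J = 265225$
$g{\left(B \right)} = 1$ ($g{\left(B \right)} = \frac{B}{B} = 1$)
$I{\left(k \right)} = \frac{2 k}{515 + k}$
$\frac{361868 + g{\left(455 \right)}}{I{\left(-331 \right)} + J} = \frac{361868 + 1}{2 \left(-331\right) \frac{1}{515 - 331} + 265225} = \frac{361869}{2 \left(-331\right) \frac{1}{184} + 265225} = \frac{361869}{- \frac{331}{92} + 265225} = \frac{361869}{\frac{24400369}{92}} = 361869 \cdot \frac{92}{24400369} = \frac{33291948}{24400369}$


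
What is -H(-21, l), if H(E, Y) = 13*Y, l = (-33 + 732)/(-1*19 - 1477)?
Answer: 9087/1496 ≈ 6.0742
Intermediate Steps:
l = -699/1496 (l = 699/(-19 - 1477) = 699/(-1496) = 699*(-1/1496) = -699/1496 ≈ -0.46725)
-H(-21, l) = -13*(-699)/1496 = -1*(-9087/1496) = 9087/1496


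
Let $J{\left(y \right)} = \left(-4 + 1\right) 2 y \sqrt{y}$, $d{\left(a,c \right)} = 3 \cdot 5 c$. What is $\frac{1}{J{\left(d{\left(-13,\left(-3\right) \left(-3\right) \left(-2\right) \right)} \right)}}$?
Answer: $- \frac{i \sqrt{30}}{145800} \approx - 3.7567 \cdot 10^{-5} i$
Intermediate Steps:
$d{\left(a,c \right)} = 15 c$
$J{\left(y \right)} = - 6 y^{\frac{3}{2}}$ ($J{\left(y \right)} = \left(-3\right) 2 y \sqrt{y} = - 6 y \sqrt{y} = - 6 y^{\frac{3}{2}}$)
$\frac{1}{J{\left(d{\left(-13,\left(-3\right) \left(-3\right) \left(-2\right) \right)} \right)}} = \frac{1}{\left(-6\right) \left(15 \left(-3\right) \left(-3\right) \left(-2\right)\right)^{\frac{3}{2}}} = \frac{1}{\left(-6\right) \left(15 \cdot 9 \left(-2\right)\right)^{\frac{3}{2}}} = \frac{1}{\left(-6\right) \left(15 \left(-18\right)\right)^{\frac{3}{2}}} = \frac{1}{\left(-6\right) \left(-270\right)^{\frac{3}{2}}} = \frac{1}{\left(-6\right) \left(- 810 i \sqrt{30}\right)} = \frac{1}{4860 i \sqrt{30}} = - \frac{i \sqrt{30}}{145800}$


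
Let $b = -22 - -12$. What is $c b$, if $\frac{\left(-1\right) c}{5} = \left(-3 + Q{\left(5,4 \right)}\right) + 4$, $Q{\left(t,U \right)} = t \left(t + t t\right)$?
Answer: $7550$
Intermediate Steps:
$Q{\left(t,U \right)} = t \left(t + t^{2}\right)$
$b = -10$ ($b = -22 + 12 = -10$)
$c = -755$ ($c = - 5 \left(\left(-3 + 5^{2} \left(1 + 5\right)\right) + 4\right) = - 5 \left(\left(-3 + 25 \cdot 6\right) + 4\right) = - 5 \left(\left(-3 + 150\right) + 4\right) = - 5 \left(147 + 4\right) = \left(-5\right) 151 = -755$)
$c b = \left(-755\right) \left(-10\right) = 7550$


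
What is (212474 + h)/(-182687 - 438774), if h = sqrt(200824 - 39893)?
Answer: -212474/621461 - sqrt(160931)/621461 ≈ -0.34254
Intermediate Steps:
h = sqrt(160931) ≈ 401.16
(212474 + h)/(-182687 - 438774) = (212474 + sqrt(160931))/(-182687 - 438774) = (212474 + sqrt(160931))/(-621461) = (212474 + sqrt(160931))*(-1/621461) = -212474/621461 - sqrt(160931)/621461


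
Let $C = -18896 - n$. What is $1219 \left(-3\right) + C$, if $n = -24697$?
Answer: $2144$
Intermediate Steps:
$C = 5801$ ($C = -18896 - -24697 = -18896 + 24697 = 5801$)
$1219 \left(-3\right) + C = 1219 \left(-3\right) + 5801 = -3657 + 5801 = 2144$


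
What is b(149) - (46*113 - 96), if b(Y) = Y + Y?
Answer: -4804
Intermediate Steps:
b(Y) = 2*Y
b(149) - (46*113 - 96) = 2*149 - (46*113 - 96) = 298 - (5198 - 96) = 298 - 1*5102 = 298 - 5102 = -4804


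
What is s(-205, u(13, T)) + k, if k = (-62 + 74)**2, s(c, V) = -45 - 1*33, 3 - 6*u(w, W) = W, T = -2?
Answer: 66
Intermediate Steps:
u(w, W) = 1/2 - W/6
s(c, V) = -78 (s(c, V) = -45 - 33 = -78)
k = 144 (k = 12**2 = 144)
s(-205, u(13, T)) + k = -78 + 144 = 66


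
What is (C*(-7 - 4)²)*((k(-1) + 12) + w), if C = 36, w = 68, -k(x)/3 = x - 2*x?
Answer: 335412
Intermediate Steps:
k(x) = 3*x (k(x) = -3*(x - 2*x) = -(-3)*x = 3*x)
(C*(-7 - 4)²)*((k(-1) + 12) + w) = (36*(-7 - 4)²)*((3*(-1) + 12) + 68) = (36*(-11)²)*((-3 + 12) + 68) = (36*121)*(9 + 68) = 4356*77 = 335412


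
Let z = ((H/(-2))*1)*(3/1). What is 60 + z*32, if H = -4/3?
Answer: 124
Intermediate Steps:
H = -4/3 (H = -4*1/3 = -4/3 ≈ -1.3333)
z = 2 (z = (-4/3/(-2)*1)*(3/1) = (-4/3*(-1/2)*1)*(3*1) = ((2/3)*1)*3 = (2/3)*3 = 2)
60 + z*32 = 60 + 2*32 = 60 + 64 = 124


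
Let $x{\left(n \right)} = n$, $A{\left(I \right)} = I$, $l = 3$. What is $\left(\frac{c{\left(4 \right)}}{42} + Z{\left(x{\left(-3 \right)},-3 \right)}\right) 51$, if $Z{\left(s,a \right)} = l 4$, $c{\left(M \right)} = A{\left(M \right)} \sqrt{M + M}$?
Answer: $612 + \frac{68 \sqrt{2}}{7} \approx 625.74$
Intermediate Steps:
$c{\left(M \right)} = \sqrt{2} M^{\frac{3}{2}}$ ($c{\left(M \right)} = M \sqrt{M + M} = M \sqrt{2 M} = M \sqrt{2} \sqrt{M} = \sqrt{2} M^{\frac{3}{2}}$)
$Z{\left(s,a \right)} = 12$ ($Z{\left(s,a \right)} = 3 \cdot 4 = 12$)
$\left(\frac{c{\left(4 \right)}}{42} + Z{\left(x{\left(-3 \right)},-3 \right)}\right) 51 = \left(\frac{\sqrt{2} \cdot 4^{\frac{3}{2}}}{42} + 12\right) 51 = \left(\sqrt{2} \cdot 8 \cdot \frac{1}{42} + 12\right) 51 = \left(8 \sqrt{2} \cdot \frac{1}{42} + 12\right) 51 = \left(\frac{4 \sqrt{2}}{21} + 12\right) 51 = \left(12 + \frac{4 \sqrt{2}}{21}\right) 51 = 612 + \frac{68 \sqrt{2}}{7}$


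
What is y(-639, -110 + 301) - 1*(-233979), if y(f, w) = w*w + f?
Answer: 269821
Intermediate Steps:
y(f, w) = f + w² (y(f, w) = w² + f = f + w²)
y(-639, -110 + 301) - 1*(-233979) = (-639 + (-110 + 301)²) - 1*(-233979) = (-639 + 191²) + 233979 = (-639 + 36481) + 233979 = 35842 + 233979 = 269821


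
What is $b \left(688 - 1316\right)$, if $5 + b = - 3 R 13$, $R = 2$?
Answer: $52124$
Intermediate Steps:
$b = -83$ ($b = -5 + \left(-3\right) 2 \cdot 13 = -5 - 78 = -83$)
$b \left(688 - 1316\right) = - 83 \left(688 - 1316\right) = \left(-83\right) \left(-628\right) = 52124$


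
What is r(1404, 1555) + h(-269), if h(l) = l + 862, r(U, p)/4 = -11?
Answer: 549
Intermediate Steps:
r(U, p) = -44 (r(U, p) = 4*(-11) = -44)
h(l) = 862 + l
r(1404, 1555) + h(-269) = -44 + (862 - 269) = -44 + 593 = 549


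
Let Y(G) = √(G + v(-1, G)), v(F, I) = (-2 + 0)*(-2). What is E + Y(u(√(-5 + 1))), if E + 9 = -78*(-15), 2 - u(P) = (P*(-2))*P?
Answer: 1161 + I*√2 ≈ 1161.0 + 1.4142*I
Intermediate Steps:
v(F, I) = 4 (v(F, I) = -2*(-2) = 4)
u(P) = 2 + 2*P² (u(P) = 2 - P*(-2)*P = 2 - (-2*P)*P = 2 - (-2)*P² = 2 + 2*P²)
Y(G) = √(4 + G) (Y(G) = √(G + 4) = √(4 + G))
E = 1161 (E = -9 - 78*(-15) = -9 + 1170 = 1161)
E + Y(u(√(-5 + 1))) = 1161 + √(4 + (2 + 2*(√(-5 + 1))²)) = 1161 + √(4 + (2 + 2*(√(-4))²)) = 1161 + √(4 + (2 + 2*(2*I)²)) = 1161 + √(4 + (2 + 2*(-4))) = 1161 + √(4 + (2 - 8)) = 1161 + √(4 - 6) = 1161 + √(-2) = 1161 + I*√2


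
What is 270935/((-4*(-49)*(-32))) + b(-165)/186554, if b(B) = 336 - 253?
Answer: -3610249101/83576192 ≈ -43.197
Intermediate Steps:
b(B) = 83
270935/((-4*(-49)*(-32))) + b(-165)/186554 = 270935/((-4*(-49)*(-32))) + 83/186554 = 270935/((196*(-32))) + 83*(1/186554) = 270935/(-6272) + 83/186554 = 270935*(-1/6272) + 83/186554 = -38705/896 + 83/186554 = -3610249101/83576192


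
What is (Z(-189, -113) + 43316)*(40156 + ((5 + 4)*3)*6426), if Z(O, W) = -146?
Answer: 9223615860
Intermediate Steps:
(Z(-189, -113) + 43316)*(40156 + ((5 + 4)*3)*6426) = (-146 + 43316)*(40156 + ((5 + 4)*3)*6426) = 43170*(40156 + (9*3)*6426) = 43170*(40156 + 27*6426) = 43170*(40156 + 173502) = 43170*213658 = 9223615860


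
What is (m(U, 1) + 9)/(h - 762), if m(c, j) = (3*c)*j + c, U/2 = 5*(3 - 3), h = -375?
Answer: -3/379 ≈ -0.0079156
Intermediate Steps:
U = 0 (U = 2*(5*(3 - 3)) = 2*(5*0) = 2*0 = 0)
m(c, j) = c + 3*c*j (m(c, j) = 3*c*j + c = c + 3*c*j)
(m(U, 1) + 9)/(h - 762) = (0*(1 + 3*1) + 9)/(-375 - 762) = (0*(1 + 3) + 9)/(-1137) = -(0*4 + 9)/1137 = -(0 + 9)/1137 = -1/1137*9 = -3/379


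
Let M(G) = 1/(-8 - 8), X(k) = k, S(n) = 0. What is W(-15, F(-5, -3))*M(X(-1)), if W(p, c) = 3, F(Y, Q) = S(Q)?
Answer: -3/16 ≈ -0.18750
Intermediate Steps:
F(Y, Q) = 0
M(G) = -1/16 (M(G) = 1/(-16) = -1/16)
W(-15, F(-5, -3))*M(X(-1)) = 3*(-1/16) = -3/16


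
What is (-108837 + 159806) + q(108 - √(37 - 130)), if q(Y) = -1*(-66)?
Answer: 51035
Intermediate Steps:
q(Y) = 66
(-108837 + 159806) + q(108 - √(37 - 130)) = (-108837 + 159806) + 66 = 50969 + 66 = 51035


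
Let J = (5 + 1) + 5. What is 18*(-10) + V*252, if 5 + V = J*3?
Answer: 6876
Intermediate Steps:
J = 11 (J = 6 + 5 = 11)
V = 28 (V = -5 + 11*3 = -5 + 33 = 28)
18*(-10) + V*252 = 18*(-10) + 28*252 = -180 + 7056 = 6876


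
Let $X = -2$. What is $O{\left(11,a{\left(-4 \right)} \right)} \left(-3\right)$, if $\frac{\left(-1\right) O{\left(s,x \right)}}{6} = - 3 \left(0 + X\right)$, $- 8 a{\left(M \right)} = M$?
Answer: $108$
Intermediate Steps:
$a{\left(M \right)} = - \frac{M}{8}$
$O{\left(s,x \right)} = -36$ ($O{\left(s,x \right)} = - 6 \left(- 3 \left(0 - 2\right)\right) = - 6 \left(\left(-3\right) \left(-2\right)\right) = \left(-6\right) 6 = -36$)
$O{\left(11,a{\left(-4 \right)} \right)} \left(-3\right) = \left(-36\right) \left(-3\right) = 108$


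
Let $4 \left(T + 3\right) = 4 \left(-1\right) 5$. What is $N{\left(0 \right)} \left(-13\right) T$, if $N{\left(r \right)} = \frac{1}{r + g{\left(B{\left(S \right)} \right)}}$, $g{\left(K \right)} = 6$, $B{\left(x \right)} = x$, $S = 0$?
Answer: $\frac{52}{3} \approx 17.333$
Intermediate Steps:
$T = -8$ ($T = -3 + \frac{4 \left(-1\right) 5}{4} = -3 + \frac{\left(-4\right) 5}{4} = -3 + \frac{1}{4} \left(-20\right) = -3 - 5 = -8$)
$N{\left(r \right)} = \frac{1}{6 + r}$ ($N{\left(r \right)} = \frac{1}{r + 6} = \frac{1}{6 + r}$)
$N{\left(0 \right)} \left(-13\right) T = \frac{1}{6 + 0} \left(-13\right) \left(-8\right) = \frac{1}{6} \left(-13\right) \left(-8\right) = \left(- \frac{13}{6}\right) \left(-8\right) = \frac{52}{3}$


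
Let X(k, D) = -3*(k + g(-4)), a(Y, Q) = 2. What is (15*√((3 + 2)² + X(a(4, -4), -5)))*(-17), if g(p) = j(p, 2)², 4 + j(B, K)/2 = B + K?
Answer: -255*I*√413 ≈ -5182.2*I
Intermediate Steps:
j(B, K) = -8 + 2*B + 2*K (j(B, K) = -8 + 2*(B + K) = -8 + (2*B + 2*K) = -8 + 2*B + 2*K)
g(p) = (-4 + 2*p)² (g(p) = (-8 + 2*p + 2*2)² = (-8 + 2*p + 4)² = (-4 + 2*p)²)
X(k, D) = -432 - 3*k (X(k, D) = -3*(k + 4*(-2 - 4)²) = -3*(k + 4*(-6)²) = -3*(k + 4*36) = -3*(k + 144) = -3*(144 + k) = -432 - 3*k)
(15*√((3 + 2)² + X(a(4, -4), -5)))*(-17) = (15*√((3 + 2)² + (-432 - 3*2)))*(-17) = (15*√(5² + (-432 - 6)))*(-17) = (15*√(25 - 438))*(-17) = (15*√(-413))*(-17) = (15*(I*√413))*(-17) = (15*I*√413)*(-17) = -255*I*√413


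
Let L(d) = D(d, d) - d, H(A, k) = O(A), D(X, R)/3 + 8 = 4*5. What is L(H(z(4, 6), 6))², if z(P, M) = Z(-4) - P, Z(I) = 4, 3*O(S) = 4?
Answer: 10816/9 ≈ 1201.8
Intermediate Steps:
O(S) = 4/3 (O(S) = (⅓)*4 = 4/3)
D(X, R) = 36 (D(X, R) = -24 + 3*(4*5) = -24 + 3*20 = -24 + 60 = 36)
z(P, M) = 4 - P
H(A, k) = 4/3
L(d) = 36 - d
L(H(z(4, 6), 6))² = (36 - 1*4/3)² = (36 - 4/3)² = (104/3)² = 10816/9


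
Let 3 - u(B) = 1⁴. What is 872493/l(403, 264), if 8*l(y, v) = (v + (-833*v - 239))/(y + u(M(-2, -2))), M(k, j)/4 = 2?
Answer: -2826877320/219887 ≈ -12856.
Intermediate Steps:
M(k, j) = 8 (M(k, j) = 4*2 = 8)
u(B) = 2 (u(B) = 3 - 1*1⁴ = 3 - 1*1 = 3 - 1 = 2)
l(y, v) = (-239 - 832*v)/(8*(2 + y)) (l(y, v) = ((v + (-833*v - 239))/(y + 2))/8 = ((v + (-239 - 833*v))/(2 + y))/8 = ((-239 - 832*v)/(2 + y))/8 = (-239 - 832*v)/(8*(2 + y)))
872493/l(403, 264) = 872493/(((-239 - 832*264)/(8*(2 + 403)))) = 872493/(((⅛)*(-239 - 219648)/405)) = 872493/(((⅛)*(1/405)*(-219887))) = 872493/(-219887/3240) = 872493*(-3240/219887) = -2826877320/219887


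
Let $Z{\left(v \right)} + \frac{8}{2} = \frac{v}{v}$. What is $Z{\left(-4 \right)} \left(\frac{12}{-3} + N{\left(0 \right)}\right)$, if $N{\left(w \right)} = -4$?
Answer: $24$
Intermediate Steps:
$Z{\left(v \right)} = -3$ ($Z{\left(v \right)} = -4 + \frac{v}{v} = -4 + 1 = -3$)
$Z{\left(-4 \right)} \left(\frac{12}{-3} + N{\left(0 \right)}\right) = - 3 \left(\frac{12}{-3} - 4\right) = - 3 \left(12 \left(- \frac{1}{3}\right) - 4\right) = - 3 \left(-4 - 4\right) = \left(-3\right) \left(-8\right) = 24$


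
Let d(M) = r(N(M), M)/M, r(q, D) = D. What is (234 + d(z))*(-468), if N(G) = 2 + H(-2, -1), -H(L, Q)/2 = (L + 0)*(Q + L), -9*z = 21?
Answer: -109980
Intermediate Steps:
z = -7/3 (z = -1/9*21 = -7/3 ≈ -2.3333)
H(L, Q) = -2*L*(L + Q) (H(L, Q) = -2*(L + 0)*(Q + L) = -2*L*(L + Q))
N(G) = -10 (N(G) = 2 - 2*(-2)*(-2 - 1) = 2 - 2*(-2)*(-3) = 2 - 12 = -10)
d(M) = 1 (d(M) = M/M = 1)
(234 + d(z))*(-468) = (234 + 1)*(-468) = 235*(-468) = -109980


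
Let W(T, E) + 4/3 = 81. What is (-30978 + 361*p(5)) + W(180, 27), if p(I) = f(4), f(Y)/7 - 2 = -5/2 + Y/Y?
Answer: -177809/6 ≈ -29635.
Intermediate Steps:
f(Y) = 7/2 (f(Y) = 14 + 7*(-5/2 + Y/Y) = 14 + 7*(-5*1/2 + 1) = 14 + 7*(-5/2 + 1) = 14 + 7*(-3/2) = 14 - 21/2 = 7/2)
p(I) = 7/2
W(T, E) = 239/3 (W(T, E) = -4/3 + 81 = 239/3)
(-30978 + 361*p(5)) + W(180, 27) = (-30978 + 361*(7/2)) + 239/3 = (-30978 + 2527/2) + 239/3 = -59429/2 + 239/3 = -177809/6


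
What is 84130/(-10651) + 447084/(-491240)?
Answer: -11522478221/1308049310 ≈ -8.8089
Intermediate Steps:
84130/(-10651) + 447084/(-491240) = 84130*(-1/10651) + 447084*(-1/491240) = -84130/10651 - 111771/122810 = -11522478221/1308049310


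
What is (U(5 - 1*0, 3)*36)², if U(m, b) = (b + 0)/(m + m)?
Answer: 2916/25 ≈ 116.64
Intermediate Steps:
U(m, b) = b/(2*m) (U(m, b) = b/((2*m)) = b*(1/(2*m)) = b/(2*m))
(U(5 - 1*0, 3)*36)² = (((½)*3/(5 - 1*0))*36)² = (((½)*3/(5 + 0))*36)² = (((½)*3/5)*36)² = (((½)*3*(⅕))*36)² = ((3/10)*36)² = (54/5)² = 2916/25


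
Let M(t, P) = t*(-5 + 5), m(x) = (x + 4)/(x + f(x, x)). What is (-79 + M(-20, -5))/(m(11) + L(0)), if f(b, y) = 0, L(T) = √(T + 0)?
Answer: -869/15 ≈ -57.933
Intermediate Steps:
L(T) = √T
m(x) = (4 + x)/x (m(x) = (x + 4)/(x + 0) = (4 + x)/x)
M(t, P) = 0 (M(t, P) = t*0 = 0)
(-79 + M(-20, -5))/(m(11) + L(0)) = (-79 + 0)/((4 + 11)/11 + √0) = -79/((1/11)*15 + 0) = -79/(15/11 + 0) = -79/15/11 = -79*11/15 = -869/15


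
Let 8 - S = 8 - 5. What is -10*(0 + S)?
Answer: -50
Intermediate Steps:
S = 5 (S = 8 - (8 - 5) = 8 - 1*3 = 8 - 3 = 5)
-10*(0 + S) = -10*(0 + 5) = -10*5 = -50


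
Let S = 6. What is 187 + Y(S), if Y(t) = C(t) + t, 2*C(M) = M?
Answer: 196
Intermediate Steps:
C(M) = M/2
Y(t) = 3*t/2 (Y(t) = t/2 + t = 3*t/2)
187 + Y(S) = 187 + (3/2)*6 = 187 + 9 = 196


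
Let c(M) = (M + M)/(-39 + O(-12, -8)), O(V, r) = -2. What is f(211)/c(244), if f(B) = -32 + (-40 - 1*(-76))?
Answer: -41/122 ≈ -0.33607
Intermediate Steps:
f(B) = 4 (f(B) = -32 + (-40 + 76) = -32 + 36 = 4)
c(M) = -2*M/41 (c(M) = (M + M)/(-39 - 2) = (2*M)/(-41) = (2*M)*(-1/41) = -2*M/41)
f(211)/c(244) = 4/((-2/41*244)) = 4/(-488/41) = 4*(-41/488) = -41/122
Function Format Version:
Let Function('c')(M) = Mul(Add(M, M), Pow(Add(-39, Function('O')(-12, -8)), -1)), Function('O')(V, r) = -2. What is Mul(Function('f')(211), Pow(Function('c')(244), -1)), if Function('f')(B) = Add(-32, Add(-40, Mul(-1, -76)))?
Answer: Rational(-41, 122) ≈ -0.33607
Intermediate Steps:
Function('f')(B) = 4 (Function('f')(B) = Add(-32, Add(-40, 76)) = Add(-32, 36) = 4)
Function('c')(M) = Mul(Rational(-2, 41), M) (Function('c')(M) = Mul(Add(M, M), Pow(Add(-39, -2), -1)) = Mul(Mul(2, M), Pow(-41, -1)) = Mul(Mul(2, M), Rational(-1, 41)) = Mul(Rational(-2, 41), M))
Mul(Function('f')(211), Pow(Function('c')(244), -1)) = Mul(4, Pow(Mul(Rational(-2, 41), 244), -1)) = Mul(4, Pow(Rational(-488, 41), -1)) = Mul(4, Rational(-41, 488)) = Rational(-41, 122)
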